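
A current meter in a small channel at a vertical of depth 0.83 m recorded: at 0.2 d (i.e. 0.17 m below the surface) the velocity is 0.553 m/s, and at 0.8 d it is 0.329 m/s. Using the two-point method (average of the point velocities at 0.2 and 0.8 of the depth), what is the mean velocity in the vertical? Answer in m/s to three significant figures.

0.441 m/s

v̄ = (0.553 + 0.329) / 2 = 0.4410 m/s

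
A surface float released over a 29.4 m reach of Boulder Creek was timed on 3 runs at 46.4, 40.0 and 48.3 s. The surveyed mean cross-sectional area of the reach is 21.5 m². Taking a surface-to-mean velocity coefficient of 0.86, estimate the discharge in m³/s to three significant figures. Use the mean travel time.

t̄ = (46.4 + 40.0 + 48.3) / 3 = 44.9 s
v_surface = L / t̄ = 29.4 / 44.9 = 0.6548 m/s
v_mean = 0.86 × 0.6548 = 0.5631 m/s
Q = A × v_mean = 21.5 × 0.5631 = 12.11 m³/s

12.1 m³/s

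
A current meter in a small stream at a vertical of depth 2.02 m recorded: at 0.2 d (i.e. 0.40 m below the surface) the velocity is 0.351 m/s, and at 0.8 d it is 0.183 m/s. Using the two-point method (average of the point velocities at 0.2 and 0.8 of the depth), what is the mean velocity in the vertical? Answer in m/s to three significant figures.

v̄ = (0.351 + 0.183) / 2 = 0.2670 m/s

0.267 m/s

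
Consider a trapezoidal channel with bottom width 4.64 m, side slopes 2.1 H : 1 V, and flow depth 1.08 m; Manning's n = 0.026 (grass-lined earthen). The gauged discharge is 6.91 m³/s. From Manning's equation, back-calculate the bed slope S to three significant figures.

0.000819

A = (b + z·y)·y = (4.64 + 2.1×1.08)×1.08 = 7.461 m²
P = b + 2y√(1+z²) = 4.64 + 2×1.08×√(1+2.1²) = 9.664 m
R = A/P = 7.461/9.664 = 0.7720 m
S = (Q·n / (1·A·R^(2/3)))² = (6.91×0.026 / (1×7.461×0.8415))² = 0.0008188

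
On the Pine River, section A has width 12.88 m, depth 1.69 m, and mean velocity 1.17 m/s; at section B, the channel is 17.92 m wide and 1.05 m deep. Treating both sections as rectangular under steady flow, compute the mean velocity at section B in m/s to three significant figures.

Q = A₁V₁ = (12.88×1.69) × 1.17 = 25.47 m³/s
A₂ = 17.92 × 1.05 = 18.82 m²
V₂ = Q/A₂ = 25.47/18.82 = 1.354 m/s

1.35 m/s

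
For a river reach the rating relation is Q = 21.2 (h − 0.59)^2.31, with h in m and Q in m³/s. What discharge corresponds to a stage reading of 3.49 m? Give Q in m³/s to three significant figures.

Q = 21.2 × (3.49 − 0.59)^2.31 = 21.2 × 2.9^2.31 = 248.0 m³/s

248 m³/s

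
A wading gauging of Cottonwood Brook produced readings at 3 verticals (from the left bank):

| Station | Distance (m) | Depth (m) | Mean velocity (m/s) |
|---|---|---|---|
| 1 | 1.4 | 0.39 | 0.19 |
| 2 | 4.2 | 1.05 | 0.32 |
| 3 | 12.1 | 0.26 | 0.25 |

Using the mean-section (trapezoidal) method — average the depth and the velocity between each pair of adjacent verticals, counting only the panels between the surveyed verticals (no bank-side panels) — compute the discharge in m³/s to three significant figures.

Panel 1-2: Δb = 2.8 m, d̄ = (0.39+1.05)/2 = 0.72, v̄ = (0.19+0.32)/2 = 0.255 → q = 2.8×0.72×0.255 = 0.5141 m³/s
Panel 2-3: Δb = 7.9 m, d̄ = (1.05+0.26)/2 = 0.655, v̄ = (0.32+0.25)/2 = 0.285 → q = 7.9×0.655×0.285 = 1.475 m³/s
Q = Σ q = 1.989 m³/s

1.99 m³/s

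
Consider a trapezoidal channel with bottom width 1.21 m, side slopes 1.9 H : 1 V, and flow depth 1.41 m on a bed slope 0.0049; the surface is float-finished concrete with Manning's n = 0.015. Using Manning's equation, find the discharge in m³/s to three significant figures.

A = (b + z·y)·y = (1.21 + 1.9×1.41)×1.41 = 5.483 m²
P = b + 2y√(1+z²) = 1.21 + 2×1.41×√(1+1.9²) = 7.265 m
R = A/P = 5.483/7.265 = 0.7548 m
Q = (1/n)·A·R^(2/3)·S^(1/2) = (1/0.015) × 5.483 × 0.7548^(2/3) × 0.0049^(1/2) = 21.21 m³/s

21.2 m³/s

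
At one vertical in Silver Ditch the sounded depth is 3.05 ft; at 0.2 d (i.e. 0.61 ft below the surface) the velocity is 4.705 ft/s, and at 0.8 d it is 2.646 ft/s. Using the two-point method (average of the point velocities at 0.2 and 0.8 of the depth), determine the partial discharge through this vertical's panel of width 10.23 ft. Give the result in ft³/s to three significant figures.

115 ft³/s

v̄ = (4.705 + 2.646) / 2 = 3.676 ft/s
q = v̄ × d × w = 3.676 × 3.05 × 10.23 = 114.7 ft³/s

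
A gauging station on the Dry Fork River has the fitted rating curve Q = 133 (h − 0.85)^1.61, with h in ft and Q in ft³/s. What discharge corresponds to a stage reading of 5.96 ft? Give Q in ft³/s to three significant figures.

Q = 133 × (5.96 − 0.85)^1.61 = 133 × 5.11^1.61 = 1838 ft³/s

1840 ft³/s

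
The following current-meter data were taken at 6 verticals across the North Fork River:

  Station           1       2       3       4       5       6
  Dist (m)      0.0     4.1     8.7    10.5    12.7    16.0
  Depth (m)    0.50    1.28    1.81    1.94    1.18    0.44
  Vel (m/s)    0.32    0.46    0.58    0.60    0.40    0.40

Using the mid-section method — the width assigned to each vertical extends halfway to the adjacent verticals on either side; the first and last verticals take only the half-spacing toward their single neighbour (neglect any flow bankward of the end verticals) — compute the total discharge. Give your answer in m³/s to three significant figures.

w_1 = (4.1 − 0.0)/2 = 2.05 m; q_1 = 0.32 × 0.50 × 2.05 = 0.3280 m³/s
w_2 = (8.7 − 0.0)/2 = 4.35 m; q_2 = 0.46 × 1.28 × 4.35 = 2.561 m³/s
w_3 = (10.5 − 4.1)/2 = 3.2 m; q_3 = 0.58 × 1.81 × 3.2 = 3.359 m³/s
w_4 = (12.7 − 8.7)/2 = 2 m; q_4 = 0.60 × 1.94 × 2 = 2.328 m³/s
w_5 = (16.0 − 10.5)/2 = 2.75 m; q_5 = 0.40 × 1.18 × 2.75 = 1.298 m³/s
w_6 = (16.0 − 12.7)/2 = 1.65 m; q_6 = 0.40 × 0.44 × 1.65 = 0.2904 m³/s
Q = Σ qᵢ = 10.17 m³/s

10.2 m³/s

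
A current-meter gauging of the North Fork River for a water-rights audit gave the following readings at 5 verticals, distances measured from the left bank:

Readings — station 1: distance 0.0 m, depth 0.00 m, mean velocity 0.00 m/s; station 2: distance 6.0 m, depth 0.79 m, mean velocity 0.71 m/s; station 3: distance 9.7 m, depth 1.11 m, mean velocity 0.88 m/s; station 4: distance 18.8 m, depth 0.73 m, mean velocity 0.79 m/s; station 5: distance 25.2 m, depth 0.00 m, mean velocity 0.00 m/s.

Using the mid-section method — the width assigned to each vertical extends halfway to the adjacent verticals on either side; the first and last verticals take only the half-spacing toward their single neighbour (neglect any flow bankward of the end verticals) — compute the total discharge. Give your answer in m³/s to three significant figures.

w_2 = (9.7 − 0.0)/2 = 4.85 m; q_2 = 0.71 × 0.79 × 4.85 = 2.720 m³/s
w_3 = (18.8 − 6.0)/2 = 6.4 m; q_3 = 0.88 × 1.11 × 6.4 = 6.252 m³/s
w_4 = (25.2 − 9.7)/2 = 7.75 m; q_4 = 0.79 × 0.73 × 7.75 = 4.469 m³/s
Stations 1, 5 contribute zero (depth or velocity is 0).
Q = Σ qᵢ = 13.44 m³/s

13.4 m³/s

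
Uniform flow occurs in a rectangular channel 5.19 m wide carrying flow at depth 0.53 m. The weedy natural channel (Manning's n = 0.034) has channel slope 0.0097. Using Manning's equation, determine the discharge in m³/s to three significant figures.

4.61 m³/s

A = b·y = 5.19 × 0.53 = 2.751 m²
P = b + 2y = 5.19 + 2×0.53 = 6.250 m
R = A/P = 2.751/6.250 = 0.4401 m
Q = (1/n)·A·R^(2/3)·S^(1/2) = (1/0.034) × 2.751 × 0.4401^(2/3) × 0.0097^(1/2) = 4.610 m³/s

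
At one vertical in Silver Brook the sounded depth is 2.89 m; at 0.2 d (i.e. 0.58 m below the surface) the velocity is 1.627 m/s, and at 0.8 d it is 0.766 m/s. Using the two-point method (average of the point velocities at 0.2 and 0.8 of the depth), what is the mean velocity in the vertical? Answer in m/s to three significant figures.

1.20 m/s

v̄ = (1.627 + 0.766) / 2 = 1.197 m/s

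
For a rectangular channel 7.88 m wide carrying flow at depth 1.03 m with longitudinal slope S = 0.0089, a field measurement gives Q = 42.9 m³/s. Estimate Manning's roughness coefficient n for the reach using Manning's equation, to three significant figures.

0.0156

A = b·y = 7.88 × 1.03 = 8.116 m²
P = b + 2y = 7.88 + 2×1.03 = 9.940 m
R = A/P = 8.116/9.940 = 0.8165 m
n = (1/Q)·A·R^(2/3)·S^(1/2) = (1/42.9) × 8.116 × 0.8736 × 0.09434 = 0.01559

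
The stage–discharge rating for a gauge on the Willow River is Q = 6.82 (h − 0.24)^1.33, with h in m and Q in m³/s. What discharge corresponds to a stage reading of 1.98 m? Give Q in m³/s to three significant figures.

14.2 m³/s

Q = 6.82 × (1.98 − 0.24)^1.33 = 6.82 × 1.74^1.33 = 14.25 m³/s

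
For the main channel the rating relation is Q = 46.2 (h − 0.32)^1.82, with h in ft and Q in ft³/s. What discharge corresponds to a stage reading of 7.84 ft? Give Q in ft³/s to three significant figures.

1820 ft³/s

Q = 46.2 × (7.84 − 0.32)^1.82 = 46.2 × 7.52^1.82 = 1817 ft³/s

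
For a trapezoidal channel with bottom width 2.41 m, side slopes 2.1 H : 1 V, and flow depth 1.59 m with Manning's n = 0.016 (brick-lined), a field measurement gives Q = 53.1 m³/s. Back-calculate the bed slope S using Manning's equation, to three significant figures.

A = (b + z·y)·y = (2.41 + 2.1×1.59)×1.59 = 9.141 m²
P = b + 2y√(1+z²) = 2.41 + 2×1.59×√(1+2.1²) = 9.806 m
R = A/P = 9.141/9.806 = 0.9321 m
S = (Q·n / (1·A·R^(2/3)))² = (53.1×0.016 / (1×9.141×0.9542))² = 0.009487

0.00949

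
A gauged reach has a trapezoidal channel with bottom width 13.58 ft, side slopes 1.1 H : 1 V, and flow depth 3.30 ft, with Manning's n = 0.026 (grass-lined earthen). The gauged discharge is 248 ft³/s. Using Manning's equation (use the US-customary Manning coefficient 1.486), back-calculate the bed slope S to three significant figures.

0.00179

A = (b + z·y)·y = (13.58 + 1.1×3.30)×3.30 = 56.79 ft²
P = b + 2y√(1+z²) = 13.58 + 2×3.30×√(1+1.1²) = 23.39 ft
R = A/P = 56.79/23.39 = 2.428 ft
S = (Q·n / (1.486·A·R^(2/3)))² = (248×0.026 / (1.486×56.79×1.806))² = 0.001789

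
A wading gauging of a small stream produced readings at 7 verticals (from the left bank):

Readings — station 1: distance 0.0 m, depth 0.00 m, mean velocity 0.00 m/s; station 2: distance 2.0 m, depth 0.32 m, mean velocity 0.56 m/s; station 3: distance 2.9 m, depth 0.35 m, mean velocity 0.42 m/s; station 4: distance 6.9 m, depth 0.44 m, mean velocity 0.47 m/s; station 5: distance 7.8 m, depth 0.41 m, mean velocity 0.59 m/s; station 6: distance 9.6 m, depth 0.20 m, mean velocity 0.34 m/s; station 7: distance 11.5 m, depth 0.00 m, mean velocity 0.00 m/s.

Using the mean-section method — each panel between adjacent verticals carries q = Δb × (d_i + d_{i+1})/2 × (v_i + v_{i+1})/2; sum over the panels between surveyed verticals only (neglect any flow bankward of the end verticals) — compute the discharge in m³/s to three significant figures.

1.43 m³/s

Panel 1-2: Δb = 2 m, d̄ = (0.00+0.32)/2 = 0.16, v̄ = (0.00+0.56)/2 = 0.28 → q = 2×0.16×0.28 = 0.08960 m³/s
Panel 2-3: Δb = 0.9 m, d̄ = (0.32+0.35)/2 = 0.335, v̄ = (0.56+0.42)/2 = 0.49 → q = 0.9×0.335×0.49 = 0.1477 m³/s
Panel 3-4: Δb = 4 m, d̄ = (0.35+0.44)/2 = 0.395, v̄ = (0.42+0.47)/2 = 0.445 → q = 4×0.395×0.445 = 0.7031 m³/s
Panel 4-5: Δb = 0.9 m, d̄ = (0.44+0.41)/2 = 0.425, v̄ = (0.47+0.59)/2 = 0.53 → q = 0.9×0.425×0.53 = 0.2027 m³/s
Panel 5-6: Δb = 1.8 m, d̄ = (0.41+0.20)/2 = 0.305, v̄ = (0.59+0.34)/2 = 0.465 → q = 1.8×0.305×0.465 = 0.2553 m³/s
Panel 6-7: Δb = 1.9 m, d̄ = (0.20+0.00)/2 = 0.1, v̄ = (0.34+0.00)/2 = 0.17 → q = 1.9×0.1×0.17 = 0.03230 m³/s
Q = Σ q = 1.431 m³/s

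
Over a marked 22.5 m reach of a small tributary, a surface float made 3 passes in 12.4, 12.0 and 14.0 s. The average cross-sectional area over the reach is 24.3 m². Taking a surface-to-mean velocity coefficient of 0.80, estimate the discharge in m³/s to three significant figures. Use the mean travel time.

t̄ = (12.4 + 12.0 + 14.0) / 3 = 12.8 s
v_surface = L / t̄ = 22.5 / 12.8 = 1.758 m/s
v_mean = 0.80 × 1.758 = 1.406 m/s
Q = A × v_mean = 24.3 × 1.406 = 34.17 m³/s

34.2 m³/s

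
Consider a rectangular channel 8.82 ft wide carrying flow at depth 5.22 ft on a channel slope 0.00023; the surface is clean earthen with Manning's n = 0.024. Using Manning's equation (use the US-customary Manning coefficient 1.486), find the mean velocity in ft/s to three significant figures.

1.68 ft/s

A = b·y = 8.82 × 5.22 = 46.04 ft²
P = b + 2y = 8.82 + 2×5.22 = 19.26 ft
R = A/P = 46.04/19.26 = 2.390 ft
Q = (1.486/n)·A·R^(2/3)·S^(1/2) = (1.486/0.024) × 46.04 × 2.390^(2/3) × 0.00023^(1/2) = 77.29 ft³/s
V = Q/A = 77.29/46.04 = 1.679 ft/s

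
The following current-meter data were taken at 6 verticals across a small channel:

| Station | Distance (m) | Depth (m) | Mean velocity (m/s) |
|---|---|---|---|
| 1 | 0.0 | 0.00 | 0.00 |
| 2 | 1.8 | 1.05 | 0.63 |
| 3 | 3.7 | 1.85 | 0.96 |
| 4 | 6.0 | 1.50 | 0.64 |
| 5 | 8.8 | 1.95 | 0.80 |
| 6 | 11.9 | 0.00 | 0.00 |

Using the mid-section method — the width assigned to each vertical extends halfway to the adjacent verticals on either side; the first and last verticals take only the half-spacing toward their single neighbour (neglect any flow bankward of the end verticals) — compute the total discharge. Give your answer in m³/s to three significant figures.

12.0 m³/s

w_2 = (3.7 − 0.0)/2 = 1.85 m; q_2 = 0.63 × 1.05 × 1.85 = 1.224 m³/s
w_3 = (6.0 − 1.8)/2 = 2.1 m; q_3 = 0.96 × 1.85 × 2.1 = 3.730 m³/s
w_4 = (8.8 − 3.7)/2 = 2.55 m; q_4 = 0.64 × 1.50 × 2.55 = 2.448 m³/s
w_5 = (11.9 − 6.0)/2 = 2.95 m; q_5 = 0.80 × 1.95 × 2.95 = 4.602 m³/s
Stations 1, 6 contribute zero (depth or velocity is 0).
Q = Σ qᵢ = 12.00 m³/s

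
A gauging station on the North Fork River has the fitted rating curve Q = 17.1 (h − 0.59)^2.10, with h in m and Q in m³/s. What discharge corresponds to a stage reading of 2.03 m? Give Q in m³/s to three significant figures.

36.8 m³/s

Q = 17.1 × (2.03 − 0.59)^2.10 = 17.1 × 1.44^2.10 = 36.78 m³/s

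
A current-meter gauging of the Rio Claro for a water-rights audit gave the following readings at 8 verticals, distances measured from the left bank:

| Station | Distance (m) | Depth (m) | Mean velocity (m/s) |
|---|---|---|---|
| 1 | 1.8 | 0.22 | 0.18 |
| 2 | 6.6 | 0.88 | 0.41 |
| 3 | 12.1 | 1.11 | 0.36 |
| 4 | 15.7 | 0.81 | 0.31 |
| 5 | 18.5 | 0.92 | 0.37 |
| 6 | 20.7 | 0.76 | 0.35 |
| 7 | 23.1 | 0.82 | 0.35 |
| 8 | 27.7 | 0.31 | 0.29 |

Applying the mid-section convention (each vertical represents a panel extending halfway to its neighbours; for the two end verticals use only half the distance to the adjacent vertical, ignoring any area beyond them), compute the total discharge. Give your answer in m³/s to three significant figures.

w_1 = (6.6 − 1.8)/2 = 2.4 m; q_1 = 0.18 × 0.22 × 2.4 = 0.09504 m³/s
w_2 = (12.1 − 1.8)/2 = 5.15 m; q_2 = 0.41 × 0.88 × 5.15 = 1.858 m³/s
w_3 = (15.7 − 6.6)/2 = 4.55 m; q_3 = 0.36 × 1.11 × 4.55 = 1.818 m³/s
w_4 = (18.5 − 12.1)/2 = 3.2 m; q_4 = 0.31 × 0.81 × 3.2 = 0.8035 m³/s
w_5 = (20.7 − 15.7)/2 = 2.5 m; q_5 = 0.37 × 0.92 × 2.5 = 0.8510 m³/s
w_6 = (23.1 − 18.5)/2 = 2.3 m; q_6 = 0.35 × 0.76 × 2.3 = 0.6118 m³/s
w_7 = (27.7 − 20.7)/2 = 3.5 m; q_7 = 0.35 × 0.82 × 3.5 = 1.005 m³/s
w_8 = (27.7 − 23.1)/2 = 2.3 m; q_8 = 0.29 × 0.31 × 2.3 = 0.2068 m³/s
Q = Σ qᵢ = 7.249 m³/s

7.25 m³/s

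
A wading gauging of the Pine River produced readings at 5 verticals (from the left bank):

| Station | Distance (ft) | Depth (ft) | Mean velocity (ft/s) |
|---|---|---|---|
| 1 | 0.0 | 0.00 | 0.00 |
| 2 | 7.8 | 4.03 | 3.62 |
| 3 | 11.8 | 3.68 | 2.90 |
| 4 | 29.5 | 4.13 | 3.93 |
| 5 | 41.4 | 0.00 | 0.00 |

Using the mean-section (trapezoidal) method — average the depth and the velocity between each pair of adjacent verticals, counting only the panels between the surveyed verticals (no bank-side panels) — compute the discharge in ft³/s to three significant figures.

Panel 1-2: Δb = 7.8 ft, d̄ = (0.00+4.03)/2 = 2.015, v̄ = (0.00+3.62)/2 = 1.81 → q = 7.8×2.015×1.81 = 28.45 ft³/s
Panel 2-3: Δb = 4 ft, d̄ = (4.03+3.68)/2 = 3.855, v̄ = (3.62+2.90)/2 = 3.26 → q = 4×3.855×3.26 = 50.27 ft³/s
Panel 3-4: Δb = 17.7 ft, d̄ = (3.68+4.13)/2 = 3.905, v̄ = (2.90+3.93)/2 = 3.415 → q = 17.7×3.905×3.415 = 236.0 ft³/s
Panel 4-5: Δb = 11.9 ft, d̄ = (4.13+0.00)/2 = 2.065, v̄ = (3.93+0.00)/2 = 1.965 → q = 11.9×2.065×1.965 = 48.29 ft³/s
Q = Σ q = 363.0 ft³/s

363 ft³/s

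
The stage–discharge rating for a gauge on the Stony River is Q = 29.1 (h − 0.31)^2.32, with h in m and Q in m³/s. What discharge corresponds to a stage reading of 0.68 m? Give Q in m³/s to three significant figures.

2.90 m³/s

Q = 29.1 × (0.68 − 0.31)^2.32 = 29.1 × 0.37^2.32 = 2.898 m³/s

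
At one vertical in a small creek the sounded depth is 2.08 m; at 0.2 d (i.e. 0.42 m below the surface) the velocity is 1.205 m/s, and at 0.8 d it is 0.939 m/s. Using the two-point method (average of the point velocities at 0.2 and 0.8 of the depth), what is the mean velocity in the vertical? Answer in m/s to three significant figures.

1.07 m/s

v̄ = (1.205 + 0.939) / 2 = 1.072 m/s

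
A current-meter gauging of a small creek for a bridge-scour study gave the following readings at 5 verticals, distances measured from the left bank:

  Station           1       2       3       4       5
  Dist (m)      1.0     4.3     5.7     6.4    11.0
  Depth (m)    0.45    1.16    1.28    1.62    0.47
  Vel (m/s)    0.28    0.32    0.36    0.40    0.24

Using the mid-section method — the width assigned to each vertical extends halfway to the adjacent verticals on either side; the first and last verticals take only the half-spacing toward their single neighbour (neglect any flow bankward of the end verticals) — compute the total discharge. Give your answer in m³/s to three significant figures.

w_1 = (4.3 − 1.0)/2 = 1.65 m; q_1 = 0.28 × 0.45 × 1.65 = 0.2079 m³/s
w_2 = (5.7 − 1.0)/2 = 2.35 m; q_2 = 0.32 × 1.16 × 2.35 = 0.8723 m³/s
w_3 = (6.4 − 4.3)/2 = 1.05 m; q_3 = 0.36 × 1.28 × 1.05 = 0.4838 m³/s
w_4 = (11.0 − 5.7)/2 = 2.65 m; q_4 = 0.40 × 1.62 × 2.65 = 1.717 m³/s
w_5 = (11.0 − 6.4)/2 = 2.3 m; q_5 = 0.24 × 0.47 × 2.3 = 0.2594 m³/s
Q = Σ qᵢ = 3.541 m³/s

3.54 m³/s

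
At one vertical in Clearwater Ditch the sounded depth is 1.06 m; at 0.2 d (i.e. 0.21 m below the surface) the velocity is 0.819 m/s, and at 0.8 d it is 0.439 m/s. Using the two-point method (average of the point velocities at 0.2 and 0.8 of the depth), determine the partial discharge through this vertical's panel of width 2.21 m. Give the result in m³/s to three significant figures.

v̄ = (0.819 + 0.439) / 2 = 0.6290 m/s
q = v̄ × d × w = 0.6290 × 1.06 × 2.21 = 1.473 m³/s

1.47 m³/s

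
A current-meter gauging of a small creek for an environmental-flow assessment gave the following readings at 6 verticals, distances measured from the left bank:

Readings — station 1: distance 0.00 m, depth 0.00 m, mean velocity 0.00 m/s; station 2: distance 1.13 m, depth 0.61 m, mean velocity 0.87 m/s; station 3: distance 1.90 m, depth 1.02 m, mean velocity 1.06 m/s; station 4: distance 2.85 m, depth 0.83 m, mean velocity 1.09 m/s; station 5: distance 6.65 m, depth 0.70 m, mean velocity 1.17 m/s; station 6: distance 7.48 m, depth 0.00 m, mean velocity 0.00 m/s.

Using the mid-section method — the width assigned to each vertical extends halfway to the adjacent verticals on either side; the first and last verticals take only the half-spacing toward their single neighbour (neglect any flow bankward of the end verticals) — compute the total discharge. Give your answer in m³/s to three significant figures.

w_2 = (1.90 − 0.00)/2 = 0.95 m; q_2 = 0.87 × 0.61 × 0.95 = 0.5042 m³/s
w_3 = (2.85 − 1.13)/2 = 0.86 m; q_3 = 1.06 × 1.02 × 0.86 = 0.9298 m³/s
w_4 = (6.65 − 1.90)/2 = 2.375 m; q_4 = 1.09 × 0.83 × 2.375 = 2.149 m³/s
w_5 = (7.48 − 2.85)/2 = 2.315 m; q_5 = 1.17 × 0.70 × 2.315 = 1.896 m³/s
Stations 1, 6 contribute zero (depth or velocity is 0).
Q = Σ qᵢ = 5.479 m³/s

5.48 m³/s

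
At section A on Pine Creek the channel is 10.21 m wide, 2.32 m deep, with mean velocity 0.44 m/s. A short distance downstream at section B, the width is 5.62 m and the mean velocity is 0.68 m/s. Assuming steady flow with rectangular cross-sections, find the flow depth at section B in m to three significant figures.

Q = A₁V₁ = (10.21×2.32) × 0.44 = 10.42 m³/s
d₂ = Q/(b₂ V₂) = 10.42/(5.62×0.68) = 2.727 m

2.73 m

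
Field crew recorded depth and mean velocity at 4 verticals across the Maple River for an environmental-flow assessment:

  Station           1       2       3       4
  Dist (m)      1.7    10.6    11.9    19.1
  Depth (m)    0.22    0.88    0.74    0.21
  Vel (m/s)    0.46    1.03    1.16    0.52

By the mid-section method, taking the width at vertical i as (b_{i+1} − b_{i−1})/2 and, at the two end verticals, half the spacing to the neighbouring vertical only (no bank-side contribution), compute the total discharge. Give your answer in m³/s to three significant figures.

9.11 m³/s

w_1 = (10.6 − 1.7)/2 = 4.45 m; q_1 = 0.46 × 0.22 × 4.45 = 0.4503 m³/s
w_2 = (11.9 − 1.7)/2 = 5.1 m; q_2 = 1.03 × 0.88 × 5.1 = 4.623 m³/s
w_3 = (19.1 − 10.6)/2 = 4.25 m; q_3 = 1.16 × 0.74 × 4.25 = 3.648 m³/s
w_4 = (19.1 − 11.9)/2 = 3.6 m; q_4 = 0.52 × 0.21 × 3.6 = 0.3931 m³/s
Q = Σ qᵢ = 9.114 m³/s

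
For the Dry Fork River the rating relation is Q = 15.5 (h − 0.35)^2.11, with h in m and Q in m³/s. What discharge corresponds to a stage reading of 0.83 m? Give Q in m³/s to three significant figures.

Q = 15.5 × (0.83 − 0.35)^2.11 = 15.5 × 0.48^2.11 = 3.294 m³/s

3.29 m³/s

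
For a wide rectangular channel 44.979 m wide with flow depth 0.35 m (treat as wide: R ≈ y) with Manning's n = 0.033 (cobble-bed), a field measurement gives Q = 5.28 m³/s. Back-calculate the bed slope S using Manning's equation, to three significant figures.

0.000497

A = b·y = 44.979 × 0.35 = 15.74 m²
Wide channel: R ≈ y = 0.35 m
S = (Q·n / (1·A·R^(2/3)))² = (5.28×0.033 / (1×15.74×0.4966))² = 0.0004966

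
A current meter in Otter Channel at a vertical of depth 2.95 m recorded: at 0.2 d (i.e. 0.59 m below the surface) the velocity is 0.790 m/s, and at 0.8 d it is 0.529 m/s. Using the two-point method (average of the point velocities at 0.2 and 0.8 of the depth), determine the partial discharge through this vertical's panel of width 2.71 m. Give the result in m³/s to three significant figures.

5.27 m³/s

v̄ = (0.790 + 0.529) / 2 = 0.6595 m/s
q = v̄ × d × w = 0.6595 × 2.95 × 2.71 = 5.272 m³/s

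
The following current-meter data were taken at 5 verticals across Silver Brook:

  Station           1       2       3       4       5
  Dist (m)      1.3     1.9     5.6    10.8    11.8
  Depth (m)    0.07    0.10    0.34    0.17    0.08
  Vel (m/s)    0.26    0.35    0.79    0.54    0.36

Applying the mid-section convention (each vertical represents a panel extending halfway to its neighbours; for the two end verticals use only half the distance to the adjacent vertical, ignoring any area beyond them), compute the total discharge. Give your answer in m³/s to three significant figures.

1.57 m³/s

w_1 = (1.9 − 1.3)/2 = 0.3 m; q_1 = 0.26 × 0.07 × 0.3 = 0.005460 m³/s
w_2 = (5.6 − 1.3)/2 = 2.15 m; q_2 = 0.35 × 0.10 × 2.15 = 0.07525 m³/s
w_3 = (10.8 − 1.9)/2 = 4.45 m; q_3 = 0.79 × 0.34 × 4.45 = 1.195 m³/s
w_4 = (11.8 − 5.6)/2 = 3.1 m; q_4 = 0.54 × 0.17 × 3.1 = 0.2846 m³/s
w_5 = (11.8 − 10.8)/2 = 0.5 m; q_5 = 0.36 × 0.08 × 0.5 = 0.01440 m³/s
Q = Σ qᵢ = 1.575 m³/s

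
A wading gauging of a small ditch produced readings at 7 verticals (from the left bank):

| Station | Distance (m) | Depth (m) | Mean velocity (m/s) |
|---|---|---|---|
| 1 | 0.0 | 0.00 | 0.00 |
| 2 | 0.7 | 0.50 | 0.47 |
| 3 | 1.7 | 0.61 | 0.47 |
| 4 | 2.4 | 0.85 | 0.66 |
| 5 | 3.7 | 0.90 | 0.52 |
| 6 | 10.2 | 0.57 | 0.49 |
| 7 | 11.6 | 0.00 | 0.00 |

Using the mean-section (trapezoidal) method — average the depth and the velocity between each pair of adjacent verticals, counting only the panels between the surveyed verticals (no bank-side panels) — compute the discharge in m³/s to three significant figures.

Panel 1-2: Δb = 0.7 m, d̄ = (0.00+0.50)/2 = 0.25, v̄ = (0.00+0.47)/2 = 0.235 → q = 0.7×0.25×0.235 = 0.04113 m³/s
Panel 2-3: Δb = 1 m, d̄ = (0.50+0.61)/2 = 0.555, v̄ = (0.47+0.47)/2 = 0.47 → q = 1×0.555×0.47 = 0.2609 m³/s
Panel 3-4: Δb = 0.7 m, d̄ = (0.61+0.85)/2 = 0.73, v̄ = (0.47+0.66)/2 = 0.565 → q = 0.7×0.73×0.565 = 0.2887 m³/s
Panel 4-5: Δb = 1.3 m, d̄ = (0.85+0.90)/2 = 0.875, v̄ = (0.66+0.52)/2 = 0.59 → q = 1.3×0.875×0.59 = 0.6711 m³/s
Panel 5-6: Δb = 6.5 m, d̄ = (0.90+0.57)/2 = 0.735, v̄ = (0.52+0.49)/2 = 0.505 → q = 6.5×0.735×0.505 = 2.413 m³/s
Panel 6-7: Δb = 1.4 m, d̄ = (0.57+0.00)/2 = 0.285, v̄ = (0.49+0.00)/2 = 0.245 → q = 1.4×0.285×0.245 = 0.09776 m³/s
Q = Σ q = 3.772 m³/s

3.77 m³/s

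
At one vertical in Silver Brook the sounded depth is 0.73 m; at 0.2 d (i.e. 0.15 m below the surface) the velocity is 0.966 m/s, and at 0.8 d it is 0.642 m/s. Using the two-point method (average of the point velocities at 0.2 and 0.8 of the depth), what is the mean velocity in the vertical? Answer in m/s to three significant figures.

v̄ = (0.966 + 0.642) / 2 = 0.8040 m/s

0.804 m/s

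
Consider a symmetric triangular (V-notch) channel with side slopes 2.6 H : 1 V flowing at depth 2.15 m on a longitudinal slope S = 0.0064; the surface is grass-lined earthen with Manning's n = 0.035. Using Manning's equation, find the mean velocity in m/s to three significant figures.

2.29 m/s

A = z·y² = 2.6×2.15² = 12.02 m²
P = 2y√(1+z²) = 2×2.15×√(1+2.6²) = 11.98 m
R = A/P = 12.02/11.98 = 1.003 m
Q = (1/n)·A·R^(2/3)·S^(1/2) = (1/0.035) × 12.02 × 1.003^(2/3) × 0.0064^(1/2) = 27.53 m³/s
V = Q/A = 27.53/12.02 = 2.291 m/s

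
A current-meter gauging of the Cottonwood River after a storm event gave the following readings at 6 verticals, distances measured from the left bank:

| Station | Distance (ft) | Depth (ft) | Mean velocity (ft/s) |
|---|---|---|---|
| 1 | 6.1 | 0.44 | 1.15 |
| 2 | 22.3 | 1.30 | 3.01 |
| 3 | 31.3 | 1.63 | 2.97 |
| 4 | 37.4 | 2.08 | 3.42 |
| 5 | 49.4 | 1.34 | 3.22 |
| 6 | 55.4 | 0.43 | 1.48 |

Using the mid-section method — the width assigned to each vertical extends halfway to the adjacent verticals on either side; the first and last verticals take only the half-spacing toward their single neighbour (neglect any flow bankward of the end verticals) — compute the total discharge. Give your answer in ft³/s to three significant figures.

w_1 = (22.3 − 6.1)/2 = 8.1 ft; q_1 = 1.15 × 0.44 × 8.1 = 4.099 ft³/s
w_2 = (31.3 − 6.1)/2 = 12.6 ft; q_2 = 3.01 × 1.30 × 12.6 = 49.30 ft³/s
w_3 = (37.4 − 22.3)/2 = 7.55 ft; q_3 = 2.97 × 1.63 × 7.55 = 36.55 ft³/s
w_4 = (49.4 − 31.3)/2 = 9.05 ft; q_4 = 3.42 × 2.08 × 9.05 = 64.38 ft³/s
w_5 = (55.4 − 37.4)/2 = 9 ft; q_5 = 3.22 × 1.34 × 9 = 38.83 ft³/s
w_6 = (55.4 − 49.4)/2 = 3 ft; q_6 = 1.48 × 0.43 × 3 = 1.909 ft³/s
Q = Σ qᵢ = 195.1 ft³/s

195 ft³/s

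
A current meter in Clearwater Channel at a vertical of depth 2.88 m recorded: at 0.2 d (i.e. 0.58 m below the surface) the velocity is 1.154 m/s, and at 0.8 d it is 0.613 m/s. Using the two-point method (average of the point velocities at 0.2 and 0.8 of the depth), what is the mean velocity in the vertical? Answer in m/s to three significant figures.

0.884 m/s

v̄ = (1.154 + 0.613) / 2 = 0.8835 m/s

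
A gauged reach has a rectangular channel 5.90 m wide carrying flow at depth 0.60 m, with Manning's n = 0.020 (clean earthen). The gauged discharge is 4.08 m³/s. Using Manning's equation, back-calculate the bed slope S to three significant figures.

0.00134

A = b·y = 5.90 × 0.60 = 3.540 m²
P = b + 2y = 5.90 + 2×0.60 = 7.100 m
R = A/P = 3.540/7.100 = 0.4986 m
S = (Q·n / (1·A·R^(2/3)))² = (4.08×0.020 / (1×3.540×0.6288))² = 0.001344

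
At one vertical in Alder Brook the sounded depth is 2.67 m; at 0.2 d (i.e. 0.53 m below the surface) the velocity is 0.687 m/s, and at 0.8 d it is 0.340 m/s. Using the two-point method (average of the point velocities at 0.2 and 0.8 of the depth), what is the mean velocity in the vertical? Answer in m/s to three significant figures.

v̄ = (0.687 + 0.340) / 2 = 0.5135 m/s

0.514 m/s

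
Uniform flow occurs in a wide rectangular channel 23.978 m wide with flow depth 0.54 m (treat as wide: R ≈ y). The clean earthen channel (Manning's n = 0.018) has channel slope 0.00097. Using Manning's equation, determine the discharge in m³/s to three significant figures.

14.9 m³/s

A = b·y = 23.978 × 0.54 = 12.95 m²
Wide channel: R ≈ y = 0.54 m
Q = (1/n)·A·R^(2/3)·S^(1/2) = (1/0.018) × 12.95 × 0.5400^(2/3) × 0.00097^(1/2) = 14.86 m³/s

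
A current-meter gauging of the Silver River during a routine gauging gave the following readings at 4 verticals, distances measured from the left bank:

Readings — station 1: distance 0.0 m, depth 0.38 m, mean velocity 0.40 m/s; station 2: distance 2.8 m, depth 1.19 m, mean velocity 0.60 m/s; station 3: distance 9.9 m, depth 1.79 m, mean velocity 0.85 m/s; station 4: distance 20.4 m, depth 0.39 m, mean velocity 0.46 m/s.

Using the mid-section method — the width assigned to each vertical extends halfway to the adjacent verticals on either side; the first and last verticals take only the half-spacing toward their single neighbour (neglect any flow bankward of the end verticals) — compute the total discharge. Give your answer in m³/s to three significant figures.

18.1 m³/s

w_1 = (2.8 − 0.0)/2 = 1.4 m; q_1 = 0.40 × 0.38 × 1.4 = 0.2128 m³/s
w_2 = (9.9 − 0.0)/2 = 4.95 m; q_2 = 0.60 × 1.19 × 4.95 = 3.534 m³/s
w_3 = (20.4 − 2.8)/2 = 8.8 m; q_3 = 0.85 × 1.79 × 8.8 = 13.39 m³/s
w_4 = (20.4 − 9.9)/2 = 5.25 m; q_4 = 0.46 × 0.39 × 5.25 = 0.9419 m³/s
Q = Σ qᵢ = 18.08 m³/s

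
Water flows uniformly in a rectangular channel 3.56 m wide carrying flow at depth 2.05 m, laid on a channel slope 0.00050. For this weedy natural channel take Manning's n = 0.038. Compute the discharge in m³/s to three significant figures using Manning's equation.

A = b·y = 3.56 × 2.05 = 7.298 m²
P = b + 2y = 3.56 + 2×2.05 = 7.660 m
R = A/P = 7.298/7.660 = 0.9527 m
Q = (1/n)·A·R^(2/3)·S^(1/2) = (1/0.038) × 7.298 × 0.9527^(2/3) × 0.00050^(1/2) = 4.158 m³/s

4.16 m³/s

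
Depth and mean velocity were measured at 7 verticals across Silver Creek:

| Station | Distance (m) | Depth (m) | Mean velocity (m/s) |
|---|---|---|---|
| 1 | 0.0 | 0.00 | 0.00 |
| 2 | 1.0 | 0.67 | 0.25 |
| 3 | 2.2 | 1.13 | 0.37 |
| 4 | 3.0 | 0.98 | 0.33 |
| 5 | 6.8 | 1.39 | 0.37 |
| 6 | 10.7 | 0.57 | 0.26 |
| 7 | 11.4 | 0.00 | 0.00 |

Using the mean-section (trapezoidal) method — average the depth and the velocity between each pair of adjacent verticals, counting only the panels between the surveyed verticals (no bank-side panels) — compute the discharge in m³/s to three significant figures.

3.48 m³/s

Panel 1-2: Δb = 1 m, d̄ = (0.00+0.67)/2 = 0.335, v̄ = (0.00+0.25)/2 = 0.125 → q = 1×0.335×0.125 = 0.04188 m³/s
Panel 2-3: Δb = 1.2 m, d̄ = (0.67+1.13)/2 = 0.9, v̄ = (0.25+0.37)/2 = 0.31 → q = 1.2×0.9×0.31 = 0.3348 m³/s
Panel 3-4: Δb = 0.8 m, d̄ = (1.13+0.98)/2 = 1.055, v̄ = (0.37+0.33)/2 = 0.35 → q = 0.8×1.055×0.35 = 0.2954 m³/s
Panel 4-5: Δb = 3.8 m, d̄ = (0.98+1.39)/2 = 1.185, v̄ = (0.33+0.37)/2 = 0.35 → q = 3.8×1.185×0.35 = 1.576 m³/s
Panel 5-6: Δb = 3.9 m, d̄ = (1.39+0.57)/2 = 0.98, v̄ = (0.37+0.26)/2 = 0.315 → q = 3.9×0.98×0.315 = 1.204 m³/s
Panel 6-7: Δb = 0.7 m, d̄ = (0.57+0.00)/2 = 0.285, v̄ = (0.26+0.00)/2 = 0.13 → q = 0.7×0.285×0.13 = 0.02594 m³/s
Q = Σ q = 3.478 m³/s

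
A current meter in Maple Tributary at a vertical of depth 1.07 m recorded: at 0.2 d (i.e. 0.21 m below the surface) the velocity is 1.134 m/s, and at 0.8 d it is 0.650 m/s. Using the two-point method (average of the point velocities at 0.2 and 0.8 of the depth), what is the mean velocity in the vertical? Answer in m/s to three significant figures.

0.892 m/s

v̄ = (1.134 + 0.650) / 2 = 0.8920 m/s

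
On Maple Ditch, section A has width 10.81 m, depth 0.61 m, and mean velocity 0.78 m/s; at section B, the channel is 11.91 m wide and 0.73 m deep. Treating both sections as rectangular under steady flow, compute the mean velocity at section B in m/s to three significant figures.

0.592 m/s

Q = A₁V₁ = (10.81×0.61) × 0.78 = 5.143 m³/s
A₂ = 11.91 × 0.73 = 8.694 m²
V₂ = Q/A₂ = 5.143/8.694 = 0.5916 m/s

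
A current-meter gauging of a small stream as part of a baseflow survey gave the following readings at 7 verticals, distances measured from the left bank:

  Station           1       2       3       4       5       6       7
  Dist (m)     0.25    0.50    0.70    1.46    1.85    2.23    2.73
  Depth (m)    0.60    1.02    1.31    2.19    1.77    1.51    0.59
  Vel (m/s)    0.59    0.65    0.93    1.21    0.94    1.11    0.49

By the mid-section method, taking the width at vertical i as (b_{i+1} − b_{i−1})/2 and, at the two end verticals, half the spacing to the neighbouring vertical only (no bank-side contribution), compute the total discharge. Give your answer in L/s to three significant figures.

w_1 = (0.50 − 0.25)/2 = 0.125 m; q_1 = 0.59 × 0.60 × 0.125 = 0.04425 m³/s
w_2 = (0.70 − 0.25)/2 = 0.225 m; q_2 = 0.65 × 1.02 × 0.225 = 0.1492 m³/s
w_3 = (1.46 − 0.50)/2 = 0.48 m; q_3 = 0.93 × 1.31 × 0.48 = 0.5848 m³/s
w_4 = (1.85 − 0.70)/2 = 0.575 m; q_4 = 1.21 × 2.19 × 0.575 = 1.524 m³/s
w_5 = (2.23 − 1.46)/2 = 0.385 m; q_5 = 0.94 × 1.77 × 0.385 = 0.6406 m³/s
w_6 = (2.73 − 1.85)/2 = 0.44 m; q_6 = 1.11 × 1.51 × 0.44 = 0.7375 m³/s
w_7 = (2.73 − 2.23)/2 = 0.25 m; q_7 = 0.49 × 0.59 × 0.25 = 0.07228 m³/s
Q = Σ qᵢ = 3.752 m³/s
= 3.752 × 1000 = 3752 L/s

3750 L/s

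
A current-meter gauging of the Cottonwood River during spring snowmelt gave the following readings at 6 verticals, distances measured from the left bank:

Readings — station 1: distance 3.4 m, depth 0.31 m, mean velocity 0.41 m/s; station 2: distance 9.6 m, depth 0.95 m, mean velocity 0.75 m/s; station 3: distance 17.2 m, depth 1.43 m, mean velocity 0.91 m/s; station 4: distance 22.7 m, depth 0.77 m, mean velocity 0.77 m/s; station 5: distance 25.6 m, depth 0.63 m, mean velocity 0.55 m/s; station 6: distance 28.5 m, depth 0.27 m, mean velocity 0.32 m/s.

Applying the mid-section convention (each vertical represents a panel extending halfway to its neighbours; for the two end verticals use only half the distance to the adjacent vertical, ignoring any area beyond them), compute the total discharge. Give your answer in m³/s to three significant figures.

w_1 = (9.6 − 3.4)/2 = 3.1 m; q_1 = 0.41 × 0.31 × 3.1 = 0.3940 m³/s
w_2 = (17.2 − 3.4)/2 = 6.9 m; q_2 = 0.75 × 0.95 × 6.9 = 4.916 m³/s
w_3 = (22.7 − 9.6)/2 = 6.55 m; q_3 = 0.91 × 1.43 × 6.55 = 8.524 m³/s
w_4 = (25.6 − 17.2)/2 = 4.2 m; q_4 = 0.77 × 0.77 × 4.2 = 2.490 m³/s
w_5 = (28.5 − 22.7)/2 = 2.9 m; q_5 = 0.55 × 0.63 × 2.9 = 1.005 m³/s
w_6 = (28.5 − 25.6)/2 = 1.45 m; q_6 = 0.32 × 0.27 × 1.45 = 0.1253 m³/s
Q = Σ qᵢ = 17.45 m³/s

17.5 m³/s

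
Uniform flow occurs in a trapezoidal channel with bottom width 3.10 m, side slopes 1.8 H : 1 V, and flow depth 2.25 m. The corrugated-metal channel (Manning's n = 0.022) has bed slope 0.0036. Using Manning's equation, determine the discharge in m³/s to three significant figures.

A = (b + z·y)·y = (3.10 + 1.8×2.25)×2.25 = 16.09 m²
P = b + 2y√(1+z²) = 3.10 + 2×2.25×√(1+1.8²) = 12.37 m
R = A/P = 16.09/12.37 = 1.301 m
Q = (1/n)·A·R^(2/3)·S^(1/2) = (1/0.022) × 16.09 × 1.301^(2/3) × 0.0036^(1/2) = 52.29 m³/s

52.3 m³/s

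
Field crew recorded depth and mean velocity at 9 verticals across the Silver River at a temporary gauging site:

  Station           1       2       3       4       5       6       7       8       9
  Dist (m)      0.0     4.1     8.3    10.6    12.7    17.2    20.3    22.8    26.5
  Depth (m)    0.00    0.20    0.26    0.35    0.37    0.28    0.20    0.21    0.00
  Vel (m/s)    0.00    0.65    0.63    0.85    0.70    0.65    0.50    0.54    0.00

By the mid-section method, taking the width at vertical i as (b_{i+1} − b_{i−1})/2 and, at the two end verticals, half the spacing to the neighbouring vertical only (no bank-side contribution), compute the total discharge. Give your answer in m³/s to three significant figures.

w_2 = (8.3 − 0.0)/2 = 4.15 m; q_2 = 0.65 × 0.20 × 4.15 = 0.5395 m³/s
w_3 = (10.6 − 4.1)/2 = 3.25 m; q_3 = 0.63 × 0.26 × 3.25 = 0.5324 m³/s
w_4 = (12.7 − 8.3)/2 = 2.2 m; q_4 = 0.85 × 0.35 × 2.2 = 0.6545 m³/s
w_5 = (17.2 − 10.6)/2 = 3.3 m; q_5 = 0.70 × 0.37 × 3.3 = 0.8547 m³/s
w_6 = (20.3 − 12.7)/2 = 3.8 m; q_6 = 0.65 × 0.28 × 3.8 = 0.6916 m³/s
w_7 = (22.8 − 17.2)/2 = 2.8 m; q_7 = 0.50 × 0.20 × 2.8 = 0.2800 m³/s
w_8 = (26.5 − 20.3)/2 = 3.1 m; q_8 = 0.54 × 0.21 × 3.1 = 0.3515 m³/s
Stations 1, 9 contribute zero (depth or velocity is 0).
Q = Σ qᵢ = 3.904 m³/s

3.90 m³/s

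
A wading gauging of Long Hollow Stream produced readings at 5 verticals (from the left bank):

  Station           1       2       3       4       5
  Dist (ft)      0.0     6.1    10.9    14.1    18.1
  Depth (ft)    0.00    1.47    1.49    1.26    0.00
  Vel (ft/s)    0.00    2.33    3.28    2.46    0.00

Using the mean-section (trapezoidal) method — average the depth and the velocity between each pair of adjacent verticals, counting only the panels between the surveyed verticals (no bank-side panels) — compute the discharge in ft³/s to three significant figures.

Panel 1-2: Δb = 6.1 ft, d̄ = (0.00+1.47)/2 = 0.735, v̄ = (0.00+2.33)/2 = 1.165 → q = 6.1×0.735×1.165 = 5.223 ft³/s
Panel 2-3: Δb = 4.8 ft, d̄ = (1.47+1.49)/2 = 1.48, v̄ = (2.33+3.28)/2 = 2.805 → q = 4.8×1.48×2.805 = 19.93 ft³/s
Panel 3-4: Δb = 3.2 ft, d̄ = (1.49+1.26)/2 = 1.375, v̄ = (3.28+2.46)/2 = 2.87 → q = 3.2×1.375×2.87 = 12.63 ft³/s
Panel 4-5: Δb = 4 ft, d̄ = (1.26+0.00)/2 = 0.63, v̄ = (2.46+0.00)/2 = 1.23 → q = 4×0.63×1.23 = 3.100 ft³/s
Q = Σ q = 40.88 ft³/s

40.9 ft³/s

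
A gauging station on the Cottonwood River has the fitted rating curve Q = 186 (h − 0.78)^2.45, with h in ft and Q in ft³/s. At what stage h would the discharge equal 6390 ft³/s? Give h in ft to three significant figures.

5.02 ft

h − h₀ = (Q/C)^(1/b) = (6390/186)^(1/2.45) = 4.236 ft
h = 0.78 + 4.236 = 5.016 ft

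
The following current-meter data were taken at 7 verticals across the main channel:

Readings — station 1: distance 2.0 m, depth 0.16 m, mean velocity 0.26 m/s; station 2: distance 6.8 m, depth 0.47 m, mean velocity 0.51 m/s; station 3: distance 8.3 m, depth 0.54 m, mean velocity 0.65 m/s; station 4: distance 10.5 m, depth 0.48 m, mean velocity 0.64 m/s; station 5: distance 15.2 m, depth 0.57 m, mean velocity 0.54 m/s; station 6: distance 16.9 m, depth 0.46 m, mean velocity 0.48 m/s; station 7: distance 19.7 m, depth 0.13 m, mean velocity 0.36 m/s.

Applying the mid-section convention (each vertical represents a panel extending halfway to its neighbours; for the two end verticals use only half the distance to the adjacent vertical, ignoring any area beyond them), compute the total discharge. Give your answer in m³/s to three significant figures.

4.11 m³/s

w_1 = (6.8 − 2.0)/2 = 2.4 m; q_1 = 0.26 × 0.16 × 2.4 = 0.09984 m³/s
w_2 = (8.3 − 2.0)/2 = 3.15 m; q_2 = 0.51 × 0.47 × 3.15 = 0.7551 m³/s
w_3 = (10.5 − 6.8)/2 = 1.85 m; q_3 = 0.65 × 0.54 × 1.85 = 0.6494 m³/s
w_4 = (15.2 − 8.3)/2 = 3.45 m; q_4 = 0.64 × 0.48 × 3.45 = 1.060 m³/s
w_5 = (16.9 − 10.5)/2 = 3.2 m; q_5 = 0.54 × 0.57 × 3.2 = 0.9850 m³/s
w_6 = (19.7 − 15.2)/2 = 2.25 m; q_6 = 0.48 × 0.46 × 2.25 = 0.4968 m³/s
w_7 = (19.7 − 16.9)/2 = 1.4 m; q_7 = 0.36 × 0.13 × 1.4 = 0.06552 m³/s
Q = Σ qᵢ = 4.111 m³/s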